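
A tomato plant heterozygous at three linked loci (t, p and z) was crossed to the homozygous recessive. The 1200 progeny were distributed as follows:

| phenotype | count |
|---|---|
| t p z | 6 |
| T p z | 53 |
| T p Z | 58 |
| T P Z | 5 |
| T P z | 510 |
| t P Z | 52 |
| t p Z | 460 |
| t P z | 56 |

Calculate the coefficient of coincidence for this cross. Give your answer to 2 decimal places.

The two most frequent reciprocal classes, T P z and t p Z, are the parental types, so the F1 was T P z / t p Z.
The two rarest classes, T P Z and t p z, are the double crossovers. Comparing them with the parentals, only the z allele has switched, so z is the middle locus and the order is p – z – t.
p–z: (105 + 11)/1200 = 0.0967; z–t: (114 + 11)/1200 = 0.1042.
Expected DCO frequency = 0.0967 × 0.1042 ≈ 0.01008; observed = 11/1200 ≈ 0.00917.
Coefficient of coincidence = 0.00917/0.01008 ≈ 0.91.

0.91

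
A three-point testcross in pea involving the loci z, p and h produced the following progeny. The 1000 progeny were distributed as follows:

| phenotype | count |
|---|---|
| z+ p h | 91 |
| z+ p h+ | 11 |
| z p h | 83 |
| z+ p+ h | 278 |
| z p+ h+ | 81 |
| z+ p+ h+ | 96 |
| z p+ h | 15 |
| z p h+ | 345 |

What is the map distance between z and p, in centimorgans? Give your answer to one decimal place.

19.8 centimorgans

The two most frequent reciprocal classes, z p h+ and z+ p+ h, are the parental types, so the F1 was z p h+ / z+ p+ h.
The two rarest classes, z+ p h+ and z p+ h, are the double crossovers. Comparing them with the parentals, only the z allele has switched, so z is the middle locus and the order is p – z – h.
Crossovers in the p–z interval produce the single-crossover classes z p+ h+ and z+ p h (81 + 91 = 172) plus the double crossovers (26).
RF(p–z) = (172 + 26) / 1000 = 198/1000 = 0.1980 → 19.8 centimorgans.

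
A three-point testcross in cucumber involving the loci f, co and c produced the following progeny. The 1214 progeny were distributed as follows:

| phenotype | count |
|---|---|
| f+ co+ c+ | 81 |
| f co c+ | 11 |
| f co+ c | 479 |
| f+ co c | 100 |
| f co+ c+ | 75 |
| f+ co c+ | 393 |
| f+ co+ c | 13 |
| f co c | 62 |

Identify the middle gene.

The two most frequent reciprocal classes, f+ co c+ and f co+ c, are the parental types, so the F1 was f+ co c+ / f co+ c.
The two rarest classes, f co c+ and f+ co+ c, are the double crossovers. Comparing them with the parentals, only the f allele has switched, so f is the middle locus and the order is co – f – c.

f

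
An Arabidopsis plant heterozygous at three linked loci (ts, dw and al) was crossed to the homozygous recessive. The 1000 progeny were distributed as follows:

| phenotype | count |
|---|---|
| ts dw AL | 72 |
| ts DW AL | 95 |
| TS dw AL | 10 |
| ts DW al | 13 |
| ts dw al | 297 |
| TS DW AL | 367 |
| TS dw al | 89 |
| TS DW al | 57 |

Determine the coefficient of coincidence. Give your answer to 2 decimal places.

The two most frequent reciprocal classes, TS DW AL and ts dw al, are the parental types, so the F1 was TS DW AL / ts dw al.
The two rarest classes, TS dw AL and ts DW al, are the double crossovers. Comparing them with the parentals, only the dw allele has switched, so dw is the middle locus and the order is ts – dw – al.
ts–dw: (184 + 23)/1000 = 0.2070; dw–al: (129 + 23)/1000 = 0.1520.
Expected DCO frequency = 0.2070 × 0.1520 ≈ 0.03146; observed = 23/1000 ≈ 0.02300.
Coefficient of coincidence = 0.02300/0.03146 ≈ 0.73.

0.73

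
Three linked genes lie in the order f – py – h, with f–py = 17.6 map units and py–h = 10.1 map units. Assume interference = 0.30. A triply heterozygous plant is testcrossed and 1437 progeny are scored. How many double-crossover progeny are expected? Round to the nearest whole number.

Map distances give recombination frequencies of 0.176 and 0.101 for the two intervals.
With interference 0.30 (so coincidence = 0.70), expected double-crossover frequency = 0.176 × 0.101 × 0.70 = 0.01244.
Expected number = 0.01244 × 1437 = 17.88 ≈ 18.

18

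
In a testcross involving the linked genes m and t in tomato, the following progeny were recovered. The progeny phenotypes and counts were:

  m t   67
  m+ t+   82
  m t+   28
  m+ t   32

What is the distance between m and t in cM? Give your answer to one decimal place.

28.7 cM

The two most frequent classes, m+ t+ (82) and m t (67), are the parental types, so the F1 was m+ t+ / m t.
The recombinant classes are m+ t and m t+: 32 + 28 = 60.
Recombination frequency = 60/209 = 0.2871 ≈ 28.7%, i.e. 28.7 cM.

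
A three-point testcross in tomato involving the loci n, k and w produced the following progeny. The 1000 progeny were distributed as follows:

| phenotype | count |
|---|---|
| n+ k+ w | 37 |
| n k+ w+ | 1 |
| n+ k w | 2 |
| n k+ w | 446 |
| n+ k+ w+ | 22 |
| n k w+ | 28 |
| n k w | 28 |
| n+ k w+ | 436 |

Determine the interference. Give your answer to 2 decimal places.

0.17

The two most frequent reciprocal classes, n+ k w+ and n k+ w, are the parental types, so the F1 was n+ k w+ / n k+ w.
The two rarest classes, n+ k w and n k+ w+, are the double crossovers. Comparing them with the parentals, only the w allele has switched, so w is the middle locus and the order is k – w – n.
k–w: (50 + 3)/1000 = 0.0530; w–n: (65 + 3)/1000 = 0.0680.
Expected DCO frequency = 0.0530 × 0.0680 ≈ 0.00360; observed = 3/1000 ≈ 0.00300.
Coefficient of coincidence = 0.00300/0.00360 ≈ 0.83; interference = 1 − 0.83 = 0.17.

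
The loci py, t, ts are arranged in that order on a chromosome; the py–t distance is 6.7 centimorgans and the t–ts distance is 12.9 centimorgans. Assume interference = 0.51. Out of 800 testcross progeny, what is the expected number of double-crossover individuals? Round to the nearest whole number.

3

Map distances give recombination frequencies of 0.067 and 0.129 for the two intervals.
With interference 0.51 (so coincidence = 0.49), expected double-crossover frequency = 0.067 × 0.129 × 0.49 = 0.00424.
Expected number = 0.00424 × 800 = 3.39 ≈ 3.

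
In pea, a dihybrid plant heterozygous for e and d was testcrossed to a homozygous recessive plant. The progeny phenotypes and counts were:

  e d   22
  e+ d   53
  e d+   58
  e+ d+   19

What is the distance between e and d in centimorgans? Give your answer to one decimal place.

27.0 centimorgans

The two most frequent classes, e+ d (53) and e d+ (58), are the parental types, so the F1 was e+ d / e d+.
The recombinant classes are e+ d+ and e d: 19 + 22 = 41.
Recombination frequency = 41/152 = 0.2697 ≈ 27.0%, i.e. 27.0 centimorgans.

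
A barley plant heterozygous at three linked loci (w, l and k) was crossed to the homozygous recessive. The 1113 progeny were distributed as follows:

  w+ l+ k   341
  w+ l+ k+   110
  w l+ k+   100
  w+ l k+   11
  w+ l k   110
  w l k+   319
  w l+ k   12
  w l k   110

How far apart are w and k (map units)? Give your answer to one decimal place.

The two most frequent reciprocal classes, w+ l+ k and w l k+, are the parental types, so the F1 was w+ l+ k / w l k+.
The two rarest classes, w l+ k and w+ l k+, are the double crossovers. Comparing them with the parentals, only the w allele has switched, so w is the middle locus and the order is k – w – l.
Crossovers in the k–w interval produce the single-crossover classes w+ l+ k+ and w l k (110 + 110 = 220) plus the double crossovers (23).
RF(k–w) = (220 + 23) / 1113 = 243/1113 = 0.2183 → 21.8 map units.

21.8 map units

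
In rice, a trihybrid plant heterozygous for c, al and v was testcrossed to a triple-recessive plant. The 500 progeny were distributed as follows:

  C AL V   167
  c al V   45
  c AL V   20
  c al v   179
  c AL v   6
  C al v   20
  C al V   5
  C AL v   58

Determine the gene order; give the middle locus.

The two most frequent reciprocal classes, C AL V and c al v, are the parental types, so the F1 was C AL V / c al v.
The two rarest classes, C al V and c AL v, are the double crossovers. Comparing them with the parentals, only the al allele has switched, so al is the middle locus and the order is v – al – c.

al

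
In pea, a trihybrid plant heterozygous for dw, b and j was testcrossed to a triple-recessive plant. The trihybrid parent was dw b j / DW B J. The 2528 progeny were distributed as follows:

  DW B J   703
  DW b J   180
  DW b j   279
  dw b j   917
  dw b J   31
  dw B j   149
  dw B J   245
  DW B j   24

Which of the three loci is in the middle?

j

The two rarest classes, dw b J and DW B j, are the double crossovers. Comparing them with the parentals, only the j allele has switched, so j is the middle locus and the order is b – j – dw.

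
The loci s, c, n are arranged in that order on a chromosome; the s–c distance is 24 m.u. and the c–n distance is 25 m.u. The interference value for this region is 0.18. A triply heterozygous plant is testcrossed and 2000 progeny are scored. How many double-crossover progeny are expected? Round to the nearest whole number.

Map distances give recombination frequencies of 0.240 and 0.250 for the two intervals.
With interference 0.18 (so coincidence = 0.82), expected double-crossover frequency = 0.240 × 0.250 × 0.82 = 0.04920.
Expected number = 0.04920 × 2000 = 98.40 ≈ 98.

98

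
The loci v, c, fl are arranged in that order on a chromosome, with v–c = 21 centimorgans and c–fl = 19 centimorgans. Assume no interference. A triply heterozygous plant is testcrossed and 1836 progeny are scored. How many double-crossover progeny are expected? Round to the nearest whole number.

Map distances give recombination frequencies of 0.210 and 0.190 for the two intervals.
With no interference, expected double-crossover frequency = 0.210 × 0.190 = 0.03990.
Expected number = 0.03990 × 1836 = 73.26 ≈ 73.

73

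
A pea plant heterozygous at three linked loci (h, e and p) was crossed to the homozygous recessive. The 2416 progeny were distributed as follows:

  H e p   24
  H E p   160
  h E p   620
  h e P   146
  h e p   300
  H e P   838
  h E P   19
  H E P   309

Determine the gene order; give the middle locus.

The two most frequent reciprocal classes, h E p and H e P, are the parental types, so the F1 was h E p / H e P.
The two rarest classes, h E P and H e p, are the double crossovers. Comparing them with the parentals, only the p allele has switched, so p is the middle locus and the order is e – p – h.

p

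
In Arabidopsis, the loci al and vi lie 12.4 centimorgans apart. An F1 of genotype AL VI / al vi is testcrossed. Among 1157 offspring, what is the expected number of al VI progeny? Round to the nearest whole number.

A map distance of 12.4 centimorgans corresponds to a recombination frequency of 0.124.
The F1 is AL VI / al vi, so al VI is a recombinant gamete class with expected frequency r/2 = 0.124/2 = 0.0620.
Expected number = 0.0620 × 1157 = 71.73 ≈ 72.

72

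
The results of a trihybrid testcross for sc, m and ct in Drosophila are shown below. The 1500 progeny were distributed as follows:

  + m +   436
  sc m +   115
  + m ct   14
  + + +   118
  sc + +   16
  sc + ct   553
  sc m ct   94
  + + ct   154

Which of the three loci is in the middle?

ct

The two most frequent reciprocal classes, sc + ct and + m +, are the parental types, so the F1 was sc + ct / + m +.
The two rarest classes, sc + + and + m ct, are the double crossovers. Comparing them with the parentals, only the ct allele has switched, so ct is the middle locus and the order is sc – ct – m.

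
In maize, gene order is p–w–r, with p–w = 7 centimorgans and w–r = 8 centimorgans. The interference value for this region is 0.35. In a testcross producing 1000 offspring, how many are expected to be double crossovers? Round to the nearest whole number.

4

Map distances give recombination frequencies of 0.070 and 0.080 for the two intervals.
With interference 0.35 (so coincidence = 0.65), expected double-crossover frequency = 0.070 × 0.080 × 0.65 = 0.00364.
Expected number = 0.00364 × 1000 = 3.64 ≈ 4.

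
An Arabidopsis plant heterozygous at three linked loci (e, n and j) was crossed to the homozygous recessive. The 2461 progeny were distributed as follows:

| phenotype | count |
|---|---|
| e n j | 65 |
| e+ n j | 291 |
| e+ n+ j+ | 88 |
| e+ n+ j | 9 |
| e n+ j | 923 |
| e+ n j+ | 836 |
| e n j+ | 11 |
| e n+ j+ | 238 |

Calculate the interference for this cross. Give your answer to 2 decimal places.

0.48

The two most frequent reciprocal classes, e n+ j and e+ n j+, are the parental types, so the F1 was e n+ j / e+ n j+.
The two rarest classes, e+ n+ j and e n j+, are the double crossovers. Comparing them with the parentals, only the e allele has switched, so e is the middle locus and the order is n – e – j.
n–e: (153 + 20)/2461 = 0.0703; e–j: (529 + 20)/2461 = 0.2231.
Expected DCO frequency = 0.0703 × 0.2231 ≈ 0.01568; observed = 20/2461 ≈ 0.00813.
Coefficient of coincidence = 0.00813/0.01568 ≈ 0.52; interference = 1 − 0.52 = 0.48.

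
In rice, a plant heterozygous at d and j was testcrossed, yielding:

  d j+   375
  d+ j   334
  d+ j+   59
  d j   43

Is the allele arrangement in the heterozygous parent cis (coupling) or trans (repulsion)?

trans

The two most frequent classes are d+ j (334) and d j+ (375); these are the parental (non-recombinant) types.
So the F1 carried d+ j on one chromosome and d j+ on the other — the recessive alleles are on opposite chromosomes (trans / repulsion).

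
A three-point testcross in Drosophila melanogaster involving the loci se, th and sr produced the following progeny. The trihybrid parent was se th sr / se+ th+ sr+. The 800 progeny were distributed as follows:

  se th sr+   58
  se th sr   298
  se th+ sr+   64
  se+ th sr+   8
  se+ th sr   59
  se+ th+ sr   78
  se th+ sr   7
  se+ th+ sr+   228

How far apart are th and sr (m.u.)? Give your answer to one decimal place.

18.9 m.u.

The two rarest classes, se th+ sr and se+ th sr+, are the double crossovers. Comparing them with the parentals, only the th allele has switched, so th is the middle locus and the order is se – th – sr.
Crossovers in the th–sr interval produce the single-crossover classes se th sr+ and se+ th+ sr (58 + 78 = 136) plus the double crossovers (15).
RF(th–sr) = (136 + 15) / 800 = 151/800 = 0.1888 → 18.9 m.u.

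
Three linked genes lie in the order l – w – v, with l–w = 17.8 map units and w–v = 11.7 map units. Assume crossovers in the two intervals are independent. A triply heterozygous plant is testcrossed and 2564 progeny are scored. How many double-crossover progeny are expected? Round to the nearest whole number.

53

Map distances give recombination frequencies of 0.178 and 0.117 for the two intervals.
With no interference, expected double-crossover frequency = 0.178 × 0.117 = 0.02083.
Expected number = 0.02083 × 2564 = 53.40 ≈ 53.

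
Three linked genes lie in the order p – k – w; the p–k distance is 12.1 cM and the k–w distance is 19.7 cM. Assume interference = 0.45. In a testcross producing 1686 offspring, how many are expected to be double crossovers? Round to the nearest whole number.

22

Map distances give recombination frequencies of 0.121 and 0.197 for the two intervals.
With interference 0.45 (so coincidence = 0.55), expected double-crossover frequency = 0.121 × 0.197 × 0.55 = 0.01311.
Expected number = 0.01311 × 1686 = 22.10 ≈ 22.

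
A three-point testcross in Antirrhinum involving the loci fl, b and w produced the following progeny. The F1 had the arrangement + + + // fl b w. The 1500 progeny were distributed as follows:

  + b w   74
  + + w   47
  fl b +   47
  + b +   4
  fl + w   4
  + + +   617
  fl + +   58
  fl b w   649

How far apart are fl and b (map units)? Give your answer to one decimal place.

The two rarest classes, + b + and fl + w, are the double crossovers. Comparing them with the parentals, only the b allele has switched, so b is the middle locus and the order is fl – b – w.
Crossovers in the fl–b interval produce the single-crossover classes fl + + and + b w (58 + 74 = 132) plus the double crossovers (8).
RF(fl–b) = (132 + 8) / 1500 = 140/1500 = 0.0933 → 9.3 map units.

9.3 map units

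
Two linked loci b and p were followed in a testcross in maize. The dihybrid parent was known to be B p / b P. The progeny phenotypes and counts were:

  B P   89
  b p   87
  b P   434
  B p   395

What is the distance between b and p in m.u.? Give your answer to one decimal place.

17.5 m.u.

The recombinant classes are B P and b p: 89 + 87 = 176.
Recombination frequency = 176/1005 = 0.1751 ≈ 17.5%, i.e. 17.5 m.u.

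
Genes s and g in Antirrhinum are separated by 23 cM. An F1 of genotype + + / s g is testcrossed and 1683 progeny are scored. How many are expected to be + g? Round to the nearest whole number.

194

A map distance of 23 cM corresponds to a recombination frequency of 0.230.
The F1 is + + / s g, so + g is a recombinant gamete class with expected frequency r/2 = 0.230/2 = 0.1150.
Expected number = 0.1150 × 1683 = 193.55 ≈ 194.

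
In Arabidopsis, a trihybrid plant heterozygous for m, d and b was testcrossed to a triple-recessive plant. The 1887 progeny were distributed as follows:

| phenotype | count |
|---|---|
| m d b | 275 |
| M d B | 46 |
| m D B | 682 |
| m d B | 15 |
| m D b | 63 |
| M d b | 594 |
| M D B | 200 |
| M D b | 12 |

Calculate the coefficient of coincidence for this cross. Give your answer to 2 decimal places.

The two most frequent reciprocal classes, m D B and M d b, are the parental types, so the F1 was m D B / M d b.
The two rarest classes, m d B and M D b, are the double crossovers. Comparing them with the parentals, only the d allele has switched, so d is the middle locus and the order is m – d – b.
m–d: (475 + 27)/1887 = 0.2660; d–b: (109 + 27)/1887 = 0.0721.
Expected DCO frequency = 0.2660 × 0.0721 ≈ 0.01918; observed = 27/1887 ≈ 0.01431.
Coefficient of coincidence = 0.01431/0.01918 ≈ 0.75.

0.75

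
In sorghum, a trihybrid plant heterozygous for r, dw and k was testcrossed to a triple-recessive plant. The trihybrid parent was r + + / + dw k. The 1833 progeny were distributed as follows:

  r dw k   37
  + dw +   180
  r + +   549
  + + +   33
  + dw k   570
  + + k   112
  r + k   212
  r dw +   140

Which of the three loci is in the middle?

r

The two rarest classes, + + + and r dw k, are the double crossovers. Comparing them with the parentals, only the r allele has switched, so r is the middle locus and the order is k – r – dw.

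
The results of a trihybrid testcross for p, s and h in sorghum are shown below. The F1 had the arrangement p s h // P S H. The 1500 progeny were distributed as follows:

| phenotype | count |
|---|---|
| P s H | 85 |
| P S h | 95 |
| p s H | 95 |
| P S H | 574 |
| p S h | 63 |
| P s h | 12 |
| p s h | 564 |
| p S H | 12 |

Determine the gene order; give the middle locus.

p

The two rarest classes, P s h and p S H, are the double crossovers. Comparing them with the parentals, only the p allele has switched, so p is the middle locus and the order is h – p – s.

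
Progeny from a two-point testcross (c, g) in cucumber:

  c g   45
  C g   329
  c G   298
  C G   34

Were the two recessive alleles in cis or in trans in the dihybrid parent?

The two most frequent classes are C g (329) and c G (298); these are the parental (non-recombinant) types.
So the F1 carried C g on one chromosome and c G on the other — the recessive alleles are on opposite chromosomes (trans / repulsion).

trans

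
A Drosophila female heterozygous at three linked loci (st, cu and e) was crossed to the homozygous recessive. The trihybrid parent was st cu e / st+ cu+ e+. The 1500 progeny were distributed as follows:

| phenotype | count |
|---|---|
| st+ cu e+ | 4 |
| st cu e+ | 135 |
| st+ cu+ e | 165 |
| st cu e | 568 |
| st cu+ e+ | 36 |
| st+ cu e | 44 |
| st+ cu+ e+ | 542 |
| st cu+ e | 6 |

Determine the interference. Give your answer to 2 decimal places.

The two rarest classes, st cu+ e and st+ cu e+, are the double crossovers. Comparing them with the parentals, only the cu allele has switched, so cu is the middle locus and the order is st – cu – e.
st–cu: (80 + 10)/1500 = 0.0600; cu–e: (300 + 10)/1500 = 0.2067.
Expected DCO frequency = 0.0600 × 0.2067 ≈ 0.01240; observed = 10/1500 ≈ 0.00667.
Coefficient of coincidence = 0.00667/0.01240 ≈ 0.54; interference = 1 − 0.54 = 0.46.

0.46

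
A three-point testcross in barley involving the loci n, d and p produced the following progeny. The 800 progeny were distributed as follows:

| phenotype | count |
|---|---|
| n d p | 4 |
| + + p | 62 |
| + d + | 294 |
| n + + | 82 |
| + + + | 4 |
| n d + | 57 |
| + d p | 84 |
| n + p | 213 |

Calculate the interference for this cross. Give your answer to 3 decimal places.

0.710

The two most frequent reciprocal classes, n + p and + d +, are the parental types, so the F1 was n + p / + d +.
The two rarest classes, n d p and + + +, are the double crossovers. Comparing them with the parentals, only the d allele has switched, so d is the middle locus and the order is p – d – n.
p–d: (166 + 8)/800 = 0.2175; d–n: (119 + 8)/800 = 0.1588.
Expected DCO frequency = 0.2175 × 0.1588 ≈ 0.03454; observed = 8/800 ≈ 0.01000.
Coefficient of coincidence = 0.01000/0.03454 ≈ 0.290; interference = 1 − 0.290 = 0.710.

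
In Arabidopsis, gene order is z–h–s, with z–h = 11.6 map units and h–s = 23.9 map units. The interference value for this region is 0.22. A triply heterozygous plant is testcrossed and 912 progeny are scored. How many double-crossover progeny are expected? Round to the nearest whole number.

Map distances give recombination frequencies of 0.116 and 0.239 for the two intervals.
With interference 0.22 (so coincidence = 0.78), expected double-crossover frequency = 0.116 × 0.239 × 0.78 = 0.02162.
Expected number = 0.02162 × 912 = 19.72 ≈ 20.

20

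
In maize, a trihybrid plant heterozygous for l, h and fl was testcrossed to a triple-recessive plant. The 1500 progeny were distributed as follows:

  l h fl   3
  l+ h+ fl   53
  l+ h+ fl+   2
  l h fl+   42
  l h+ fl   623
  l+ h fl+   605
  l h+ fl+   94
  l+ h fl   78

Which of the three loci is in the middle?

h

The two most frequent reciprocal classes, l h+ fl and l+ h fl+, are the parental types, so the F1 was l h+ fl / l+ h fl+.
The two rarest classes, l h fl and l+ h+ fl+, are the double crossovers. Comparing them with the parentals, only the h allele has switched, so h is the middle locus and the order is l – h – fl.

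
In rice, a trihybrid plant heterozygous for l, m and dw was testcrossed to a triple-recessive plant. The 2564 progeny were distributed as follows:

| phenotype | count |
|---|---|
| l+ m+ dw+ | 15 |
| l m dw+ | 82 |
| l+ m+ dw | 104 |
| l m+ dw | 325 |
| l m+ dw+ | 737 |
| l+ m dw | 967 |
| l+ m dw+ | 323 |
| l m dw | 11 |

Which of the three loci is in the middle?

l

The two most frequent reciprocal classes, l m+ dw+ and l+ m dw, are the parental types, so the F1 was l m+ dw+ / l+ m dw.
The two rarest classes, l+ m+ dw+ and l m dw, are the double crossovers. Comparing them with the parentals, only the l allele has switched, so l is the middle locus and the order is m – l – dw.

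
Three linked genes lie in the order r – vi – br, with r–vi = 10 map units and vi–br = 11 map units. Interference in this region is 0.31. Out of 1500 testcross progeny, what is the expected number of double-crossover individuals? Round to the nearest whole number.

11

Map distances give recombination frequencies of 0.100 and 0.110 for the two intervals.
With interference 0.31 (so coincidence = 0.69), expected double-crossover frequency = 0.100 × 0.110 × 0.69 = 0.00759.
Expected number = 0.00759 × 1500 = 11.38 ≈ 11.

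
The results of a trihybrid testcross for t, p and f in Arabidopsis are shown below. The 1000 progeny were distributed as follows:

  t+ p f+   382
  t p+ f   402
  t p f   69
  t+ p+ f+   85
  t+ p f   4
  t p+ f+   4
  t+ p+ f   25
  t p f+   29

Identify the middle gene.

The two most frequent reciprocal classes, t+ p f+ and t p+ f, are the parental types, so the F1 was t+ p f+ / t p+ f.
The two rarest classes, t+ p f and t p+ f+, are the double crossovers. Comparing them with the parentals, only the f allele has switched, so f is the middle locus and the order is t – f – p.

f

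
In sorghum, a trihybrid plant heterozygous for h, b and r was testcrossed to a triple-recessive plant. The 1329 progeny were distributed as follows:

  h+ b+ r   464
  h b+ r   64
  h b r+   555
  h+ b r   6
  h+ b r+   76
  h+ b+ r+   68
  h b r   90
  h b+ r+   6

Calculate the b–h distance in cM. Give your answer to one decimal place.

11.4 cM

The two most frequent reciprocal classes, h+ b+ r and h b r+, are the parental types, so the F1 was h+ b+ r / h b r+.
The two rarest classes, h+ b r and h b+ r+, are the double crossovers. Comparing them with the parentals, only the b allele has switched, so b is the middle locus and the order is r – b – h.
Crossovers in the b–h interval produce the single-crossover classes h b+ r and h+ b r+ (64 + 76 = 140) plus the double crossovers (12).
RF(b–h) = (140 + 12) / 1329 = 152/1329 = 0.1144 → 11.4 cM.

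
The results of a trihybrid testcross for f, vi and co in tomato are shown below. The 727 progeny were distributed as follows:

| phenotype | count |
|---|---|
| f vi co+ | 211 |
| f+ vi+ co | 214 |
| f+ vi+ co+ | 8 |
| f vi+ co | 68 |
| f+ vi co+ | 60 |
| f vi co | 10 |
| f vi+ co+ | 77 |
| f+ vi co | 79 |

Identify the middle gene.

The two most frequent reciprocal classes, f+ vi+ co and f vi co+, are the parental types, so the F1 was f+ vi+ co / f vi co+.
The two rarest classes, f+ vi+ co+ and f vi co, are the double crossovers. Comparing them with the parentals, only the co allele has switched, so co is the middle locus and the order is f – co – vi.

co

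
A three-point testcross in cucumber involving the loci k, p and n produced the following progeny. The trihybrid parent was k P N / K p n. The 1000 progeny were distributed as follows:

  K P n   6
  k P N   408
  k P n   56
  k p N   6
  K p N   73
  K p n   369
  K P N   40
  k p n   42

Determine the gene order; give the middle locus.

The two rarest classes, k p N and K P n, are the double crossovers. Comparing them with the parentals, only the p allele has switched, so p is the middle locus and the order is k – p – n.

p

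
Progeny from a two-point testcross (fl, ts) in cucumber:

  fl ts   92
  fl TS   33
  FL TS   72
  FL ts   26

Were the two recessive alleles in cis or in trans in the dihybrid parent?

cis

The two most frequent classes are FL TS (72) and fl ts (92); these are the parental (non-recombinant) types.
So the F1 carried FL TS on one chromosome and fl ts on the other — the recessive alleles are on the same chromosome (cis / coupling).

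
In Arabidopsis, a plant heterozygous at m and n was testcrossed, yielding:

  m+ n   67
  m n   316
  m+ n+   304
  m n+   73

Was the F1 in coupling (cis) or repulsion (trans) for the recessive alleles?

The two most frequent classes are m+ n+ (304) and m n (316); these are the parental (non-recombinant) types.
So the F1 carried m+ n+ on one chromosome and m n on the other — the recessive alleles are on the same chromosome (cis / coupling).

cis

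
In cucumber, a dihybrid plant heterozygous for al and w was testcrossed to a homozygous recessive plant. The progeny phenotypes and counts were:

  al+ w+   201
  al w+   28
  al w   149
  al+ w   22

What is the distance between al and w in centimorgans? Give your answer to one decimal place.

12.5 centimorgans

The two most frequent classes, al+ w+ (201) and al w (149), are the parental types, so the F1 was al+ w+ / al w.
The recombinant classes are al+ w and al w+: 22 + 28 = 50.
Recombination frequency = 50/400 = 0.1250 ≈ 12.5%, i.e. 12.5 centimorgans.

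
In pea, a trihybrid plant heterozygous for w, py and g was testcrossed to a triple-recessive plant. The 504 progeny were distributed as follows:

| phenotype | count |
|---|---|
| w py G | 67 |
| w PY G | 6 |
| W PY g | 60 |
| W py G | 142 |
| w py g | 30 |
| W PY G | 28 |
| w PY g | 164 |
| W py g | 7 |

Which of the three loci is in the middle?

The two most frequent reciprocal classes, W py G and w PY g, are the parental types, so the F1 was W py G / w PY g.
The two rarest classes, W py g and w PY G, are the double crossovers. Comparing them with the parentals, only the g allele has switched, so g is the middle locus and the order is w – g – py.

g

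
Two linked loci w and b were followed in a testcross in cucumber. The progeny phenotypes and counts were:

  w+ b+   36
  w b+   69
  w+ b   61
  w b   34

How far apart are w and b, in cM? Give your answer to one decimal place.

The two most frequent classes, w+ b (61) and w b+ (69), are the parental types, so the F1 was w+ b / w b+.
The recombinant classes are w+ b+ and w b: 36 + 34 = 70.
Recombination frequency = 70/200 = 0.3500 ≈ 35.0%, i.e. 35.0 cM.

35.0 cM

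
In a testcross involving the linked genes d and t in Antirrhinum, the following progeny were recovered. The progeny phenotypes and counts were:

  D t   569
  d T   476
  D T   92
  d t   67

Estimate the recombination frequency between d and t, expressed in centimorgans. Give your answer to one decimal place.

The two most frequent classes, D t (569) and d T (476), are the parental types, so the F1 was D t / d T.
The recombinant classes are D T and d t: 92 + 67 = 159.
Recombination frequency = 159/1204 = 0.1321 ≈ 13.2%, i.e. 13.2 centimorgans.

13.2 centimorgans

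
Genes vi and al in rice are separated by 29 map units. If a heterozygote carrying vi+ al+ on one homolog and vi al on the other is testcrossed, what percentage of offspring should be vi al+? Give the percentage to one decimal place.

A map distance of 29 map units corresponds to a recombination frequency of 0.290.
The F1 is vi+ al+ / vi al, so vi al+ is a recombinant gamete class with expected frequency r/2 = 0.290/2 = 0.1450.
That is 0.1450 = 14.5% of the progeny.

14.5%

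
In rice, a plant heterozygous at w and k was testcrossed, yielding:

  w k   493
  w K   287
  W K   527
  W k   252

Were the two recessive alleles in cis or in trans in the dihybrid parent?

The two most frequent classes are W K (527) and w k (493); these are the parental (non-recombinant) types.
So the F1 carried W K on one chromosome and w k on the other — the recessive alleles are on the same chromosome (cis / coupling).

cis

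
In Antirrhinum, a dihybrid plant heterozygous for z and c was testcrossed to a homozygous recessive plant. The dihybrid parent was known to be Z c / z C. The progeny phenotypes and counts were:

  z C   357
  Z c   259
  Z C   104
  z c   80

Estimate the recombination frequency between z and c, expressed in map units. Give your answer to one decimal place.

23.0 map units

The recombinant classes are Z C and z c: 104 + 80 = 184.
Recombination frequency = 184/800 = 0.2300 ≈ 23.0%, i.e. 23.0 map units.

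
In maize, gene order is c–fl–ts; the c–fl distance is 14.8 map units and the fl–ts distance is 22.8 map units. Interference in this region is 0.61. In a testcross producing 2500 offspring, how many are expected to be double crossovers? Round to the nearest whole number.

Map distances give recombination frequencies of 0.148 and 0.228 for the two intervals.
With interference 0.61 (so coincidence = 0.39), expected double-crossover frequency = 0.148 × 0.228 × 0.39 = 0.01316.
Expected number = 0.01316 × 2500 = 32.90 ≈ 33.

33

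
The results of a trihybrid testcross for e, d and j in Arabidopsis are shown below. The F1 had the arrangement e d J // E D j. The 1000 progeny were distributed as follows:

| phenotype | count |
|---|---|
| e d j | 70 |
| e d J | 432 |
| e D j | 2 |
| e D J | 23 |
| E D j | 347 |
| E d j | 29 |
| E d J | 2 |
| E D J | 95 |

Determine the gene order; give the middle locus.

The two rarest classes, E d J and e D j, are the double crossovers. Comparing them with the parentals, only the e allele has switched, so e is the middle locus and the order is d – e – j.

e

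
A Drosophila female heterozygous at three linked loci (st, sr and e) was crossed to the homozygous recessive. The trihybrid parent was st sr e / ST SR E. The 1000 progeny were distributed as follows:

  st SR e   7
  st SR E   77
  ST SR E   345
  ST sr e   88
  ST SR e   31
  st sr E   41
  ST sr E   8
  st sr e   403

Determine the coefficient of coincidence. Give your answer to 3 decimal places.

0.958

The two rarest classes, st SR e and ST sr E, are the double crossovers. Comparing them with the parentals, only the sr allele has switched, so sr is the middle locus and the order is st – sr – e.
st–sr: (165 + 15)/1000 = 0.1800; sr–e: (72 + 15)/1000 = 0.0870.
Expected DCO frequency = 0.1800 × 0.0870 ≈ 0.01566; observed = 15/1000 ≈ 0.01500.
Coefficient of coincidence = 0.01500/0.01566 ≈ 0.958.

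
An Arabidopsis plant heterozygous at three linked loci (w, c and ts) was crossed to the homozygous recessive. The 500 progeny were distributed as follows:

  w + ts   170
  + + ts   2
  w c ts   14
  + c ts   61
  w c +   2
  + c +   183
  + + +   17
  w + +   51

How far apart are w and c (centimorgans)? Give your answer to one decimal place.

7.0 centimorgans

The two most frequent reciprocal classes, w + ts and + c +, are the parental types, so the F1 was w + ts / + c +.
The two rarest classes, + + ts and w c +, are the double crossovers. Comparing them with the parentals, only the w allele has switched, so w is the middle locus and the order is ts – w – c.
Crossovers in the w–c interval produce the single-crossover classes w c ts and + + + (14 + 17 = 31) plus the double crossovers (4).
RF(w–c) = (31 + 4) / 500 = 35/500 = 0.0700 → 7.0 centimorgans.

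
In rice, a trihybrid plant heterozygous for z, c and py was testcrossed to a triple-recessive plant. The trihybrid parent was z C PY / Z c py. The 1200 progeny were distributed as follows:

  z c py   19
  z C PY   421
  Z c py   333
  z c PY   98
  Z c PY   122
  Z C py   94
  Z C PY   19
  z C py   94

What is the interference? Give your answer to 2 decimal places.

The two rarest classes, Z C PY and z c py, are the double crossovers. Comparing them with the parentals, only the z allele has switched, so z is the middle locus and the order is c – z – py.
c–z: (192 + 38)/1200 = 0.1917; z–py: (216 + 38)/1200 = 0.2117.
Expected DCO frequency = 0.1917 × 0.2117 ≈ 0.04058; observed = 38/1200 ≈ 0.03167.
Coefficient of coincidence = 0.03167/0.04058 ≈ 0.78; interference = 1 − 0.78 = 0.22.

0.22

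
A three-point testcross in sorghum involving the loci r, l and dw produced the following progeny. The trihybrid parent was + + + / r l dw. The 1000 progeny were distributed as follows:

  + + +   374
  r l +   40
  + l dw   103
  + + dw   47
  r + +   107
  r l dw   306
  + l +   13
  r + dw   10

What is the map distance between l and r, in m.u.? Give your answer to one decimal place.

23.3 m.u.

The two rarest classes, + l + and r + dw, are the double crossovers. Comparing them with the parentals, only the l allele has switched, so l is the middle locus and the order is dw – l – r.
Crossovers in the l–r interval produce the single-crossover classes r + + and + l dw (107 + 103 = 210) plus the double crossovers (23).
RF(l–r) = (210 + 23) / 1000 = 233/1000 = 0.2330 → 23.3 m.u.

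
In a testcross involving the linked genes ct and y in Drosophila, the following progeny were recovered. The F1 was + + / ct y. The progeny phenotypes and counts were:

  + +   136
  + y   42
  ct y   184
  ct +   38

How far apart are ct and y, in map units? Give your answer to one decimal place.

20.0 map units

The recombinant classes are + y and ct +: 42 + 38 = 80.
Recombination frequency = 80/400 = 0.2000 ≈ 20.0%, i.e. 20.0 map units.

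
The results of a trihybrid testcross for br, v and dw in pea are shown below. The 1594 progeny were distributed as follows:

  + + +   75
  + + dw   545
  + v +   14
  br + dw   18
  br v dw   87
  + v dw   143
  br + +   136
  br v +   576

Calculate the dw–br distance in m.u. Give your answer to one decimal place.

The two most frequent reciprocal classes, + + dw and br v +, are the parental types, so the F1 was + + dw / br v +.
The two rarest classes, br + dw and + v +, are the double crossovers. Comparing them with the parentals, only the br allele has switched, so br is the middle locus and the order is dw – br – v.
Crossovers in the dw–br interval produce the single-crossover classes + + + and br v dw (75 + 87 = 162) plus the double crossovers (32).
RF(dw–br) = (162 + 32) / 1594 = 194/1594 = 0.1217 → 12.2 m.u.

12.2 m.u.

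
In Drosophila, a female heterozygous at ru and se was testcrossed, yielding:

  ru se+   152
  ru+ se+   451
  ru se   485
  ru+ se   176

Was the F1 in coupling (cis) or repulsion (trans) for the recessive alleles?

cis

The two most frequent classes are ru+ se+ (451) and ru se (485); these are the parental (non-recombinant) types.
So the F1 carried ru+ se+ on one chromosome and ru se on the other — the recessive alleles are on the same chromosome (cis / coupling).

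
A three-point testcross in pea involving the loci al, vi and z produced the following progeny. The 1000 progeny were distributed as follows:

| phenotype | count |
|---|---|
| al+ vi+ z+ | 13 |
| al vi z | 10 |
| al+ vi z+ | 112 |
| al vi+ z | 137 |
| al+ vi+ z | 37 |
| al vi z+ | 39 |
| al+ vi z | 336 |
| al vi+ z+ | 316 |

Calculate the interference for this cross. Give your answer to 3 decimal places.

0.146

The two most frequent reciprocal classes, al vi+ z+ and al+ vi z, are the parental types, so the F1 was al vi+ z+ / al+ vi z.
The two rarest classes, al+ vi+ z+ and al vi z, are the double crossovers. Comparing them with the parentals, only the al allele has switched, so al is the middle locus and the order is z – al – vi.
z–al: (249 + 23)/1000 = 0.2720; al–vi: (76 + 23)/1000 = 0.0990.
Expected DCO frequency = 0.2720 × 0.0990 ≈ 0.02693; observed = 23/1000 ≈ 0.02300.
Coefficient of coincidence = 0.02300/0.02693 ≈ 0.854; interference = 1 − 0.854 = 0.146.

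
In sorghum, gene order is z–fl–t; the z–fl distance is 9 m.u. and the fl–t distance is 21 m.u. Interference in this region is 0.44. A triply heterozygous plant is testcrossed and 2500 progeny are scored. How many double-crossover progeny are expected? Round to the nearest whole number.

26

Map distances give recombination frequencies of 0.090 and 0.210 for the two intervals.
With interference 0.44 (so coincidence = 0.56), expected double-crossover frequency = 0.090 × 0.210 × 0.56 = 0.01058.
Expected number = 0.01058 × 2500 = 26.46 ≈ 26.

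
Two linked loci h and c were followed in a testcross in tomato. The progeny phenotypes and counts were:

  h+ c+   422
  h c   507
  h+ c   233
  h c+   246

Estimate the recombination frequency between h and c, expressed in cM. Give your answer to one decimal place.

The two most frequent classes, h+ c+ (422) and h c (507), are the parental types, so the F1 was h+ c+ / h c.
The recombinant classes are h+ c and h c+: 233 + 246 = 479.
Recombination frequency = 479/1408 = 0.3402 ≈ 34.0%, i.e. 34.0 cM.

34.0 cM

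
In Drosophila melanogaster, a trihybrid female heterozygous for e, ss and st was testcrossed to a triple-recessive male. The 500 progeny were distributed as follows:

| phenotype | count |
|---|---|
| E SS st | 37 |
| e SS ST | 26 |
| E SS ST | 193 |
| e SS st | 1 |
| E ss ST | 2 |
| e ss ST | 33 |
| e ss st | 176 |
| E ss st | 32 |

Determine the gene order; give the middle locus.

The two most frequent reciprocal classes, E SS ST and e ss st, are the parental types, so the F1 was E SS ST / e ss st.
The two rarest classes, E ss ST and e SS st, are the double crossovers. Comparing them with the parentals, only the ss allele has switched, so ss is the middle locus and the order is e – ss – st.

ss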